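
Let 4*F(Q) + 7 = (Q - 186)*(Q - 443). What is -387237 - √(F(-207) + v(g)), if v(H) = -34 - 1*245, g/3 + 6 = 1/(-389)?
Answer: -387237 - √254327/2 ≈ -3.8749e+5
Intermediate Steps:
g = -7005/389 (g = -18 + 3/(-389) = -18 + 3*(-1/389) = -18 - 3/389 = -7005/389 ≈ -18.008)
v(H) = -279 (v(H) = -34 - 245 = -279)
F(Q) = -7/4 + (-443 + Q)*(-186 + Q)/4 (F(Q) = -7/4 + ((Q - 186)*(Q - 443))/4 = -7/4 + ((-186 + Q)*(-443 + Q))/4 = -7/4 + ((-443 + Q)*(-186 + Q))/4 = -7/4 + (-443 + Q)*(-186 + Q)/4)
-387237 - √(F(-207) + v(g)) = -387237 - √((82391/4 - 629/4*(-207) + (¼)*(-207)²) - 279) = -387237 - √((82391/4 + 130203/4 + (¼)*42849) - 279) = -387237 - √((82391/4 + 130203/4 + 42849/4) - 279) = -387237 - √(255443/4 - 279) = -387237 - √(254327/4) = -387237 - √254327/2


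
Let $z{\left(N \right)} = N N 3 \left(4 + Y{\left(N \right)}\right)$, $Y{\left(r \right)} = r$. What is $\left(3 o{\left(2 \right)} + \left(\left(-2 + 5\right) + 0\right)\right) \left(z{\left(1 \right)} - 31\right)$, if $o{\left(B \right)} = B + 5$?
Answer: $-384$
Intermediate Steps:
$o{\left(B \right)} = 5 + B$
$z{\left(N \right)} = 3 N^{2} \left(4 + N\right)$ ($z{\left(N \right)} = N N 3 \left(4 + N\right) = N^{2} \cdot 3 \left(4 + N\right) = 3 N^{2} \left(4 + N\right)$)
$\left(3 o{\left(2 \right)} + \left(\left(-2 + 5\right) + 0\right)\right) \left(z{\left(1 \right)} - 31\right) = \left(3 \left(5 + 2\right) + \left(\left(-2 + 5\right) + 0\right)\right) \left(3 \cdot 1^{2} \left(4 + 1\right) - 31\right) = \left(3 \cdot 7 + \left(3 + 0\right)\right) \left(3 \cdot 1 \cdot 5 - 31\right) = \left(21 + 3\right) \left(15 - 31\right) = 24 \left(-16\right) = -384$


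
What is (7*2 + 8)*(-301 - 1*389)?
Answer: -15180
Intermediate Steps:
(7*2 + 8)*(-301 - 1*389) = (14 + 8)*(-301 - 389) = 22*(-690) = -15180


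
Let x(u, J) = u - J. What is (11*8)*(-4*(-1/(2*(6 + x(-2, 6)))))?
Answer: -88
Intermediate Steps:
(11*8)*(-4*(-1/(2*(6 + x(-2, 6))))) = (11*8)*(-4*(-1/(2*(6 + (-2 - 1*6))))) = 88*(-4*(-1/(2*(6 + (-2 - 6))))) = 88*(-4*(-1/(2*(6 - 8)))) = 88*(-4/((-2*(-2)))) = 88*(-4/4) = 88*(-4*1/4) = 88*(-1) = -88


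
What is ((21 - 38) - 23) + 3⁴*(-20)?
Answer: -1660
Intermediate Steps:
((21 - 38) - 23) + 3⁴*(-20) = (-17 - 23) + 81*(-20) = -40 - 1620 = -1660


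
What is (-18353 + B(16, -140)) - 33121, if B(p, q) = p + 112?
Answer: -51346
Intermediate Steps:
B(p, q) = 112 + p
(-18353 + B(16, -140)) - 33121 = (-18353 + (112 + 16)) - 33121 = (-18353 + 128) - 33121 = -18225 - 33121 = -51346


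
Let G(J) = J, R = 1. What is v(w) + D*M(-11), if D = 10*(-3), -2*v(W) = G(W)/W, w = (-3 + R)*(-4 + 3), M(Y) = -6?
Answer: 359/2 ≈ 179.50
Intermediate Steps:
w = 2 (w = (-3 + 1)*(-4 + 3) = -2*(-1) = 2)
v(W) = -½ (v(W) = -W/(2*W) = -½*1 = -½)
D = -30
v(w) + D*M(-11) = -½ - 30*(-6) = -½ + 180 = 359/2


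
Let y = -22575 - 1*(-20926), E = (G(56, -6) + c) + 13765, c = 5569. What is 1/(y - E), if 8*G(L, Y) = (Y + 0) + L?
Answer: -4/83957 ≈ -4.7643e-5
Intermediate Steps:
G(L, Y) = L/8 + Y/8 (G(L, Y) = ((Y + 0) + L)/8 = (Y + L)/8 = (L + Y)/8 = L/8 + Y/8)
E = 77361/4 (E = (((⅛)*56 + (⅛)*(-6)) + 5569) + 13765 = ((7 - ¾) + 5569) + 13765 = (25/4 + 5569) + 13765 = 22301/4 + 13765 = 77361/4 ≈ 19340.)
y = -1649 (y = -22575 + 20926 = -1649)
1/(y - E) = 1/(-1649 - 1*77361/4) = 1/(-1649 - 77361/4) = 1/(-83957/4) = -4/83957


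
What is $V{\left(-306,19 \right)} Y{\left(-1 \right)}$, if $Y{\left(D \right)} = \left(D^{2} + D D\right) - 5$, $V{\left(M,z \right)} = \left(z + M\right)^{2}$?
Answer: $-247107$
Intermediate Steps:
$V{\left(M,z \right)} = \left(M + z\right)^{2}$
$Y{\left(D \right)} = -5 + 2 D^{2}$ ($Y{\left(D \right)} = \left(D^{2} + D^{2}\right) - 5 = 2 D^{2} - 5 = -5 + 2 D^{2}$)
$V{\left(-306,19 \right)} Y{\left(-1 \right)} = \left(-306 + 19\right)^{2} \left(-5 + 2 \left(-1\right)^{2}\right) = \left(-287\right)^{2} \left(-5 + 2 \cdot 1\right) = 82369 \left(-5 + 2\right) = 82369 \left(-3\right) = -247107$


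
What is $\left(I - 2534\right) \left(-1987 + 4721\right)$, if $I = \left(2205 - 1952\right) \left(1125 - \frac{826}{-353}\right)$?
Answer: $\frac{272817934134}{353} \approx 7.7286 \cdot 10^{8}$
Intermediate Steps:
$I = \frac{100681603}{353}$ ($I = 253 \left(1125 - - \frac{826}{353}\right) = 253 \left(1125 + \frac{826}{353}\right) = 253 \cdot \frac{397951}{353} = \frac{100681603}{353} \approx 2.8522 \cdot 10^{5}$)
$\left(I - 2534\right) \left(-1987 + 4721\right) = \left(\frac{100681603}{353} - 2534\right) \left(-1987 + 4721\right) = \frac{99787101}{353} \cdot 2734 = \frac{272817934134}{353}$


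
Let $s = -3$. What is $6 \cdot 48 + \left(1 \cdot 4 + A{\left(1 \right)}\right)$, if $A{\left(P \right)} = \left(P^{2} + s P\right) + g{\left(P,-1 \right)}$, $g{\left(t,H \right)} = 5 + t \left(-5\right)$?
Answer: $290$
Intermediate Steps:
$g{\left(t,H \right)} = 5 - 5 t$
$A{\left(P \right)} = 5 + P^{2} - 8 P$ ($A{\left(P \right)} = \left(P^{2} - 3 P\right) - \left(-5 + 5 P\right) = 5 + P^{2} - 8 P$)
$6 \cdot 48 + \left(1 \cdot 4 + A{\left(1 \right)}\right) = 6 \cdot 48 + \left(1 \cdot 4 + \left(5 + 1^{2} - 8\right)\right) = 288 + \left(4 + \left(5 + 1 - 8\right)\right) = 288 + \left(4 - 2\right) = 288 + 2 = 290$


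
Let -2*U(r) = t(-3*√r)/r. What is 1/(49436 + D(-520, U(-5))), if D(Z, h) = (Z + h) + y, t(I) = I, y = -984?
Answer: 958640/45949532489 + 6*I*√5/45949532489 ≈ 2.0863e-5 + 2.9198e-10*I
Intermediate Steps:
U(r) = 3/(2*√r) (U(r) = -(-3*√r)/(2*r) = -(-3)/(2*√r) = 3/(2*√r))
D(Z, h) = -984 + Z + h (D(Z, h) = (Z + h) - 984 = -984 + Z + h)
1/(49436 + D(-520, U(-5))) = 1/(49436 + (-984 - 520 + 3/(2*√(-5)))) = 1/(49436 + (-984 - 520 + 3*(-I*√5/5)/2)) = 1/(49436 + (-984 - 520 - 3*I*√5/10)) = 1/(49436 + (-1504 - 3*I*√5/10)) = 1/(47932 - 3*I*√5/10)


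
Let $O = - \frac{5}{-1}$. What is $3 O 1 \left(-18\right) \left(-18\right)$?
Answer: $4860$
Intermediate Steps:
$O = 5$ ($O = \left(-5\right) \left(-1\right) = 5$)
$3 O 1 \left(-18\right) \left(-18\right) = 3 \cdot 5 \cdot 1 \left(-18\right) \left(-18\right) = 15 \cdot 1 \left(-18\right) \left(-18\right) = 15 \left(-18\right) \left(-18\right) = \left(-270\right) \left(-18\right) = 4860$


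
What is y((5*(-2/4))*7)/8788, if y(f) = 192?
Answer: 48/2197 ≈ 0.021848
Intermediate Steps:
y((5*(-2/4))*7)/8788 = 192/8788 = 192*(1/8788) = 48/2197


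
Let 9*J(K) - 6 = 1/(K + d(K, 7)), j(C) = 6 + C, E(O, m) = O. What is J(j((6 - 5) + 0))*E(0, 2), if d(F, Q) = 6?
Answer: 0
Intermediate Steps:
J(K) = 2/3 + 1/(9*(6 + K)) (J(K) = 2/3 + 1/(9*(K + 6)) = 2/3 + 1/(9*(6 + K)))
J(j((6 - 5) + 0))*E(0, 2) = ((37 + 6*(6 + ((6 - 5) + 0)))/(9*(6 + (6 + ((6 - 5) + 0)))))*0 = ((37 + 6*(6 + (1 + 0)))/(9*(6 + (6 + (1 + 0)))))*0 = ((37 + 6*(6 + 1))/(9*(6 + (6 + 1))))*0 = ((37 + 6*7)/(9*(6 + 7)))*0 = ((1/9)*(37 + 42)/13)*0 = ((1/9)*(1/13)*79)*0 = (79/117)*0 = 0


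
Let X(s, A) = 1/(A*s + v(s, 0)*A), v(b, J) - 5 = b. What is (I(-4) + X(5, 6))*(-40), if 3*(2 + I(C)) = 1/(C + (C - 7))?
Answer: 724/9 ≈ 80.444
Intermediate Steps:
v(b, J) = 5 + b
I(C) = -2 + 1/(3*(-7 + 2*C)) (I(C) = -2 + 1/(3*(C + (C - 7))) = -2 + 1/(3*(C + (-7 + C))) = -2 + 1/(3*(-7 + 2*C)))
X(s, A) = 1/(A*s + A*(5 + s)) (X(s, A) = 1/(A*s + (5 + s)*A) = 1/(A*s + A*(5 + s)))
(I(-4) + X(5, 6))*(-40) = ((43 - 12*(-4))/(3*(-7 + 2*(-4))) + 1/(6*(5 + 2*5)))*(-40) = ((43 + 48)/(3*(-7 - 8)) + 1/(6*(5 + 10)))*(-40) = ((⅓)*91/(-15) + (⅙)/15)*(-40) = ((⅓)*(-1/15)*91 + (⅙)*(1/15))*(-40) = (-91/45 + 1/90)*(-40) = -181/90*(-40) = 724/9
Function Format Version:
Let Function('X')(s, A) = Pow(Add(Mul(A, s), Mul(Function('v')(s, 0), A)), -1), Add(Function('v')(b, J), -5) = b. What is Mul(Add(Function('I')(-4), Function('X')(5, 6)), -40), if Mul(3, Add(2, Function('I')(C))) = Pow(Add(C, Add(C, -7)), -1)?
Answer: Rational(724, 9) ≈ 80.444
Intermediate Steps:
Function('v')(b, J) = Add(5, b)
Function('I')(C) = Add(-2, Mul(Rational(1, 3), Pow(Add(-7, Mul(2, C)), -1))) (Function('I')(C) = Add(-2, Mul(Rational(1, 3), Pow(Add(C, Add(C, -7)), -1))) = Add(-2, Mul(Rational(1, 3), Pow(Add(C, Add(-7, C)), -1))) = Add(-2, Mul(Rational(1, 3), Pow(Add(-7, Mul(2, C)), -1))))
Function('X')(s, A) = Pow(Add(Mul(A, s), Mul(A, Add(5, s))), -1) (Function('X')(s, A) = Pow(Add(Mul(A, s), Mul(Add(5, s), A)), -1) = Pow(Add(Mul(A, s), Mul(A, Add(5, s))), -1))
Mul(Add(Function('I')(-4), Function('X')(5, 6)), -40) = Mul(Add(Mul(Rational(1, 3), Pow(Add(-7, Mul(2, -4)), -1), Add(43, Mul(-12, -4))), Mul(Pow(6, -1), Pow(Add(5, Mul(2, 5)), -1))), -40) = Mul(Add(Mul(Rational(1, 3), Pow(Add(-7, -8), -1), Add(43, 48)), Mul(Rational(1, 6), Pow(Add(5, 10), -1))), -40) = Mul(Add(Mul(Rational(1, 3), Pow(-15, -1), 91), Mul(Rational(1, 6), Pow(15, -1))), -40) = Mul(Add(Mul(Rational(1, 3), Rational(-1, 15), 91), Mul(Rational(1, 6), Rational(1, 15))), -40) = Mul(Add(Rational(-91, 45), Rational(1, 90)), -40) = Mul(Rational(-181, 90), -40) = Rational(724, 9)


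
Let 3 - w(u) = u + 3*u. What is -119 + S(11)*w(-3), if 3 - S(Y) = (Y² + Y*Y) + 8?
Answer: -3824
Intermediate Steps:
w(u) = 3 - 4*u (w(u) = 3 - (u + 3*u) = 3 - 4*u)
S(Y) = -5 - 2*Y² (S(Y) = 3 - ((Y² + Y*Y) + 8) = 3 - ((Y² + Y²) + 8) = 3 - (2*Y² + 8) = 3 - (8 + 2*Y²) = 3 + (-8 - 2*Y²) = -5 - 2*Y²)
-119 + S(11)*w(-3) = -119 + (-5 - 2*11²)*(3 - 4*(-3)) = -119 + (-5 - 2*121)*(3 + 12) = -119 + (-5 - 242)*15 = -119 - 247*15 = -119 - 3705 = -3824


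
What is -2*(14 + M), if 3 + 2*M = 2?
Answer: -27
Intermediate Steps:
M = -½ (M = -3/2 + (½)*2 = -3/2 + 1 = -½ ≈ -0.50000)
-2*(14 + M) = -2*(14 - ½) = -2*27/2 = -27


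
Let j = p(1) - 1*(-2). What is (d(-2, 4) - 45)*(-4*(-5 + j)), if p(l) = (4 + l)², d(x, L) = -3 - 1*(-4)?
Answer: 3872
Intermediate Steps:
d(x, L) = 1 (d(x, L) = -3 + 4 = 1)
j = 27 (j = (4 + 1)² - 1*(-2) = 5² + 2 = 25 + 2 = 27)
(d(-2, 4) - 45)*(-4*(-5 + j)) = (1 - 45)*(-4*(-5 + 27)) = -(-176)*22 = -44*(-88) = 3872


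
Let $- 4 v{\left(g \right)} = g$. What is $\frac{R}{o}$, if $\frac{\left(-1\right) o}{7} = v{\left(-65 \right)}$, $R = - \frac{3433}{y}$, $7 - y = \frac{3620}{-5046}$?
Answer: $\frac{34645836}{8859305} \approx 3.9107$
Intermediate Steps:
$v{\left(g \right)} = - \frac{g}{4}$
$y = \frac{19471}{2523}$ ($y = 7 - \frac{3620}{-5046} = 7 - 3620 \left(- \frac{1}{5046}\right) = 7 - - \frac{1810}{2523} = 7 + \frac{1810}{2523} = \frac{19471}{2523} \approx 7.7174$)
$R = - \frac{8661459}{19471}$ ($R = - \frac{3433}{\frac{19471}{2523}} = \left(-3433\right) \frac{2523}{19471} = - \frac{8661459}{19471} \approx -444.84$)
$o = - \frac{455}{4}$ ($o = - 7 \left(\left(- \frac{1}{4}\right) \left(-65\right)\right) = \left(-7\right) \frac{65}{4} = - \frac{455}{4} \approx -113.75$)
$\frac{R}{o} = - \frac{8661459}{19471 \left(- \frac{455}{4}\right)} = \left(- \frac{8661459}{19471}\right) \left(- \frac{4}{455}\right) = \frac{34645836}{8859305}$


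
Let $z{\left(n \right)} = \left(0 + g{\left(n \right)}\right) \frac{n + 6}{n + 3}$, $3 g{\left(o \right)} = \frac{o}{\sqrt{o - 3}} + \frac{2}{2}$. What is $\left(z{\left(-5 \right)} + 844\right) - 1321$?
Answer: $- \frac{2863}{6} - \frac{5 i \sqrt{2}}{24} \approx -477.17 - 0.29463 i$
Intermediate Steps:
$g{\left(o \right)} = \frac{1}{3} + \frac{o}{3 \sqrt{-3 + o}}$ ($g{\left(o \right)} = \frac{\frac{o}{\sqrt{o - 3}} + \frac{2}{2}}{3} = \frac{\frac{o}{\sqrt{-3 + o}} + 2 \cdot \frac{1}{2}}{3} = \frac{\frac{o}{\sqrt{-3 + o}} + 1}{3} = \frac{1 + \frac{o}{\sqrt{-3 + o}}}{3} = \frac{1}{3} + \frac{o}{3 \sqrt{-3 + o}}$)
$z{\left(n \right)} = \frac{\left(6 + n\right) \left(\frac{1}{3} + \frac{n}{3 \sqrt{-3 + n}}\right)}{3 + n}$ ($z{\left(n \right)} = \left(0 + \left(\frac{1}{3} + \frac{n}{3 \sqrt{-3 + n}}\right)\right) \frac{n + 6}{n + 3} = \left(\frac{1}{3} + \frac{n}{3 \sqrt{-3 + n}}\right) \frac{6 + n}{3 + n} = \frac{\left(6 + n\right) \left(\frac{1}{3} + \frac{n}{3 \sqrt{-3 + n}}\right)}{3 + n}$)
$\left(z{\left(-5 \right)} + 844\right) - 1321 = \left(\frac{\left(6 - 5\right) \left(-5 + \sqrt{-3 - 5}\right)}{3 \sqrt{-3 - 5} \left(3 - 5\right)} + 844\right) - 1321 = \left(\frac{1}{3} \frac{1}{\sqrt{-8}} \frac{1}{-2} \cdot 1 \left(-5 + \sqrt{-8}\right) + 844\right) - 1321 = \left(\frac{1}{3} \left(- \frac{i \sqrt{2}}{4}\right) \left(- \frac{1}{2}\right) 1 \left(-5 + 2 i \sqrt{2}\right) + 844\right) - 1321 = \left(\frac{i \sqrt{2} \left(-5 + 2 i \sqrt{2}\right)}{24} + 844\right) - 1321 = \left(844 + \frac{i \sqrt{2} \left(-5 + 2 i \sqrt{2}\right)}{24}\right) - 1321 = -477 + \frac{i \sqrt{2} \left(-5 + 2 i \sqrt{2}\right)}{24}$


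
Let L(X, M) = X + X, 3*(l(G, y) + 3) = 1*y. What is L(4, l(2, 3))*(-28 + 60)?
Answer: 256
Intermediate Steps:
l(G, y) = -3 + y/3 (l(G, y) = -3 + (1*y)/3 = -3 + y/3)
L(X, M) = 2*X
L(4, l(2, 3))*(-28 + 60) = (2*4)*(-28 + 60) = 8*32 = 256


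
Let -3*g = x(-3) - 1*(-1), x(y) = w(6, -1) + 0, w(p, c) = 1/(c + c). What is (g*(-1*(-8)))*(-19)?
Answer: 76/3 ≈ 25.333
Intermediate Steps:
w(p, c) = 1/(2*c)
x(y) = -1/2 (x(y) = (1/2)/(-1) + 0 = (1/2)*(-1) + 0 = -1/2 + 0 = -1/2)
g = -1/6 (g = -(-1/2 - 1*(-1))/3 = -(-1/2 + 1)/3 = -1/3*1/2 = -1/6 ≈ -0.16667)
(g*(-1*(-8)))*(-19) = -(-1)*(-8)/6*(-19) = -1/6*8*(-19) = -4/3*(-19) = 76/3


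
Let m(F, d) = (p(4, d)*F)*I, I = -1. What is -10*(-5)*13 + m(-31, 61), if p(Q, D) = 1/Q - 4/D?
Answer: 159995/244 ≈ 655.72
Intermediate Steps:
p(Q, D) = 1/Q - 4/D
m(F, d) = -F*(¼ - 4/d) (m(F, d) = ((1/4 - 4/d)*F)*(-1) = ((¼ - 4/d)*F)*(-1) = (F*(¼ - 4/d))*(-1) = -F*(¼ - 4/d))
-10*(-5)*13 + m(-31, 61) = -10*(-5)*13 + (¼)*(-31)*(16 - 1*61)/61 = 50*13 + (¼)*(-31)*(1/61)*(16 - 61) = 650 + (¼)*(-31)*(1/61)*(-45) = 650 + 1395/244 = 159995/244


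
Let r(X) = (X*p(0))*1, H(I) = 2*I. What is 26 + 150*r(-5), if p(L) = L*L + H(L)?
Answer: 26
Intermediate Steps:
p(L) = L² + 2*L (p(L) = L*L + 2*L = L² + 2*L)
r(X) = 0 (r(X) = (X*(0*(2 + 0)))*1 = (X*(0*2))*1 = (X*0)*1 = 0*1 = 0)
26 + 150*r(-5) = 26 + 150*0 = 26 + 0 = 26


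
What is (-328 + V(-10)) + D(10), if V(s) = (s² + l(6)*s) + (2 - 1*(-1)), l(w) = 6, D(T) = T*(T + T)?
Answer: -85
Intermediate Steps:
D(T) = 2*T² (D(T) = T*(2*T) = 2*T²)
V(s) = 3 + s² + 6*s (V(s) = (s² + 6*s) + (2 - 1*(-1)) = (s² + 6*s) + (2 + 1) = (s² + 6*s) + 3 = 3 + s² + 6*s)
(-328 + V(-10)) + D(10) = (-328 + (3 + (-10)² + 6*(-10))) + 2*10² = (-328 + (3 + 100 - 60)) + 2*100 = (-328 + 43) + 200 = -285 + 200 = -85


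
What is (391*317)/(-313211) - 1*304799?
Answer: -95466523536/313211 ≈ -3.0480e+5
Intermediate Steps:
(391*317)/(-313211) - 1*304799 = 123947*(-1/313211) - 304799 = -123947/313211 - 304799 = -95466523536/313211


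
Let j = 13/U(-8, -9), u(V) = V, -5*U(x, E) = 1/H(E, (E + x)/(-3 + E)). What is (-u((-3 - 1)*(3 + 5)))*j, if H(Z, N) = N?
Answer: -8840/3 ≈ -2946.7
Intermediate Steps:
U(x, E) = -(-3 + E)/(5*(E + x)) (U(x, E) = -(-3 + E)/(E + x)/5 = -(-3 + E)/(5*(E + x)))
j = -1105/12 (j = 13/(((3 - 1*(-9))/(5*(-9 - 8)))) = 13/(((⅕)*(3 + 9)/(-17))) = 13/(((⅕)*(-1/17)*12)) = 13/(-12/85) = 13*(-85/12) = -1105/12 ≈ -92.083)
(-u((-3 - 1)*(3 + 5)))*j = -(-3 - 1)*(3 + 5)*(-1105/12) = -(-4)*8*(-1105/12) = -1*(-32)*(-1105/12) = 32*(-1105/12) = -8840/3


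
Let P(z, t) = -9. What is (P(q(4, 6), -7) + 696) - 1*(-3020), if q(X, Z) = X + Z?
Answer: 3707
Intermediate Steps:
(P(q(4, 6), -7) + 696) - 1*(-3020) = (-9 + 696) - 1*(-3020) = 687 + 3020 = 3707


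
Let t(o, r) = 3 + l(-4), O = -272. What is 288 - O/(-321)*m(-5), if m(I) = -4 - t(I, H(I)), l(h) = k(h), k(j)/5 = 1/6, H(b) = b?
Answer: 283736/963 ≈ 294.64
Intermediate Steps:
k(j) = ⅚ (k(j) = 5/6 = 5*(⅙) = ⅚)
l(h) = ⅚
t(o, r) = 23/6 (t(o, r) = 3 + ⅚ = 23/6)
m(I) = -47/6 (m(I) = -4 - 1*23/6 = -4 - 23/6 = -47/6)
288 - O/(-321)*m(-5) = 288 - (-272/(-321))*(-47)/6 = 288 - (-272*(-1/321))*(-47)/6 = 288 - 272*(-47)/(321*6) = 288 - 1*(-6392/963) = 288 + 6392/963 = 283736/963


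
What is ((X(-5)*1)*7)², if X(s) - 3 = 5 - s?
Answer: 8281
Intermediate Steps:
X(s) = 8 - s (X(s) = 3 + (5 - s) = 8 - s)
((X(-5)*1)*7)² = (((8 - 1*(-5))*1)*7)² = (((8 + 5)*1)*7)² = ((13*1)*7)² = (13*7)² = 91² = 8281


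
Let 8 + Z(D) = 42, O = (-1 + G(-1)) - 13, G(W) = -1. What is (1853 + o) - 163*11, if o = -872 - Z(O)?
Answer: -846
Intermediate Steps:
O = -15 (O = (-1 - 1) - 13 = -2 - 13 = -15)
Z(D) = 34 (Z(D) = -8 + 42 = 34)
o = -906 (o = -872 - 1*34 = -872 - 34 = -906)
(1853 + o) - 163*11 = (1853 - 906) - 163*11 = 947 - 1793 = -846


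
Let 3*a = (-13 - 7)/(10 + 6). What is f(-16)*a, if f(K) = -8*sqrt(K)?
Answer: 40*I/3 ≈ 13.333*I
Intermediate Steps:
a = -5/12 (a = ((-13 - 7)/(10 + 6))/3 = (-20/16)/3 = (-20*1/16)/3 = (1/3)*(-5/4) = -5/12 ≈ -0.41667)
f(-16)*a = -32*I*(-5/12) = 40*I/3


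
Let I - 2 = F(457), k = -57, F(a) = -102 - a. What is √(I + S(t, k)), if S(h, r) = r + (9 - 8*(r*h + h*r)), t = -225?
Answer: I*√205805 ≈ 453.66*I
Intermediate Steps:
I = -557 (I = 2 + (-102 - 1*457) = 2 + (-102 - 457) = 2 - 559 = -557)
S(h, r) = 9 + r - 16*h*r (S(h, r) = r + (9 - 8*(h*r + h*r)) = r + (9 - 16*h*r) = 9 + r - 16*h*r)
√(I + S(t, k)) = √(-557 + (9 - 57 - 16*(-225)*(-57))) = √(-557 + (9 - 57 - 205200)) = √(-557 - 205248) = √(-205805) = I*√205805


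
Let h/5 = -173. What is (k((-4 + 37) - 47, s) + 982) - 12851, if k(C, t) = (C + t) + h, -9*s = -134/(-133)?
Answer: -15259490/1197 ≈ -12748.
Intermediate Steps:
h = -865 (h = 5*(-173) = -865)
s = -134/1197 (s = -(-134)/(9*(-133)) = -(-134)*(-1)/(9*133) = -⅑*134/133 = -134/1197 ≈ -0.11195)
k(C, t) = -865 + C + t (k(C, t) = (C + t) - 865 = -865 + C + t)
(k((-4 + 37) - 47, s) + 982) - 12851 = ((-865 + ((-4 + 37) - 47) - 134/1197) + 982) - 12851 = ((-865 + (33 - 47) - 134/1197) + 982) - 12851 = ((-865 - 14 - 134/1197) + 982) - 12851 = (-1052297/1197 + 982) - 12851 = 123157/1197 - 12851 = -15259490/1197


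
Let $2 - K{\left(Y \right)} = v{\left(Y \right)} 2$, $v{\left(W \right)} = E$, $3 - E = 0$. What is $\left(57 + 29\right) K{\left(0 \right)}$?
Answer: $-344$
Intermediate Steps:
$E = 3$ ($E = 3 - 0 = 3 + 0 = 3$)
$v{\left(W \right)} = 3$
$K{\left(Y \right)} = -4$ ($K{\left(Y \right)} = 2 - 3 \cdot 2 = 2 - 6 = -4$)
$\left(57 + 29\right) K{\left(0 \right)} = \left(57 + 29\right) \left(-4\right) = 86 \left(-4\right) = -344$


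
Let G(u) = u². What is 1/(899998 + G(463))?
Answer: 1/1114367 ≈ 8.9737e-7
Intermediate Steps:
1/(899998 + G(463)) = 1/(899998 + 463²) = 1/(899998 + 214369) = 1/1114367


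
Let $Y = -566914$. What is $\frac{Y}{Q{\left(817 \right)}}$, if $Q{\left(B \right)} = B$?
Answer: $- \frac{566914}{817} \approx -693.9$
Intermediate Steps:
$\frac{Y}{Q{\left(817 \right)}} = - \frac{566914}{817}$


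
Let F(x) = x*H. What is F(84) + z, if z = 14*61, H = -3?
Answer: 602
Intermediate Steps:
z = 854
F(x) = -3*x (F(x) = x*(-3) = -3*x)
F(84) + z = -3*84 + 854 = -252 + 854 = 602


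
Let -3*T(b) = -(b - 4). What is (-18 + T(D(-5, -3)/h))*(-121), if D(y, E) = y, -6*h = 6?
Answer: 6413/3 ≈ 2137.7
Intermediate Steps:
h = -1 (h = -1/6*6 = -1)
T(b) = -4/3 + b/3 (T(b) = -(-1)*(b - 4)/3 = -(-1)*(-4 + b)/3 = -(4 - b)/3 = -4/3 + b/3)
(-18 + T(D(-5, -3)/h))*(-121) = (-18 + (-4/3 + (-5/(-1))/3))*(-121) = (-18 + (-4/3 + (-5*(-1))/3))*(-121) = (-18 + (-4/3 + (1/3)*5))*(-121) = (-18 + (-4/3 + 5/3))*(-121) = (-18 + 1/3)*(-121) = -53/3*(-121) = 6413/3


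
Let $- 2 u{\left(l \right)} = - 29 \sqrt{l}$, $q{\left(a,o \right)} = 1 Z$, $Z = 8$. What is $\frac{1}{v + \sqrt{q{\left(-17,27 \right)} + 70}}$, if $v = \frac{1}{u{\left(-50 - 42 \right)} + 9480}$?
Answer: $\frac{9480 + 29 i \sqrt{23}}{1 + \sqrt{78} \left(9480 + 29 i \sqrt{23}\right)} \approx 0.11323 + 1.9835 \cdot 10^{-8} i$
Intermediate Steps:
$q{\left(a,o \right)} = 8$ ($q{\left(a,o \right)} = 1 \cdot 8 = 8$)
$u{\left(l \right)} = \frac{29 \sqrt{l}}{2}$ ($u{\left(l \right)} = - \frac{\left(-29\right) \sqrt{l}}{2} = \frac{29 \sqrt{l}}{2}$)
$v = \frac{1}{9480 + 29 i \sqrt{23}}$ ($v = \frac{1}{\frac{29 \sqrt{-50 - 42}}{2} + 9480} = \frac{1}{\frac{29 \sqrt{-92}}{2} + 9480} = \frac{1}{\frac{29 \cdot 2 i \sqrt{23}}{2} + 9480} = \frac{1}{29 i \sqrt{23} + 9480} = \frac{1}{9480 + 29 i \sqrt{23}} \approx 0.00010546 - 1.547 \cdot 10^{-6} i$)
$\frac{1}{v + \sqrt{q{\left(-17,27 \right)} + 70}} = \frac{1}{\left(\frac{9480}{89889743} - \frac{29 i \sqrt{23}}{89889743}\right) + \sqrt{8 + 70}} = \frac{1}{\left(\frac{9480}{89889743} - \frac{29 i \sqrt{23}}{89889743}\right) + \sqrt{78}} = \frac{1}{\frac{9480}{89889743} + \sqrt{78} - \frac{29 i \sqrt{23}}{89889743}}$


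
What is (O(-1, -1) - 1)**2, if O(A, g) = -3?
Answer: 16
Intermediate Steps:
(O(-1, -1) - 1)**2 = (-3 - 1)**2 = (-4)**2 = 16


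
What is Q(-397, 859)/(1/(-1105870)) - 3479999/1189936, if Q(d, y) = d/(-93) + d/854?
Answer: -198780212366233009/47253548496 ≈ -4.2067e+6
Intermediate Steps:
Q(d, y) = -761*d/79422 (Q(d, y) = d*(-1/93) + d*(1/854) = -d/93 + d/854 = -761*d/79422)
Q(-397, 859)/(1/(-1105870)) - 3479999/1189936 = (-761/79422*(-397))/(1/(-1105870)) - 3479999/1189936 = 302117/(79422*(-1/1105870)) - 3479999*1/1189936 = (302117/79422)*(-1105870) - 3479999/1189936 = -167051063395/39711 - 3479999/1189936 = -198780212366233009/47253548496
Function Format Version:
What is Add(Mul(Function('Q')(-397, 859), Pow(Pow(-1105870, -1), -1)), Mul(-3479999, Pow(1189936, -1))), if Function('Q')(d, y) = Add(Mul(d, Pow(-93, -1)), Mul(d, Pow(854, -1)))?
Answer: Rational(-198780212366233009, 47253548496) ≈ -4.2067e+6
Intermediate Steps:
Function('Q')(d, y) = Mul(Rational(-761, 79422), d) (Function('Q')(d, y) = Add(Mul(d, Rational(-1, 93)), Mul(d, Rational(1, 854))) = Add(Mul(Rational(-1, 93), d), Mul(Rational(1, 854), d)) = Mul(Rational(-761, 79422), d))
Add(Mul(Function('Q')(-397, 859), Pow(Pow(-1105870, -1), -1)), Mul(-3479999, Pow(1189936, -1))) = Add(Mul(Mul(Rational(-761, 79422), -397), Pow(Pow(-1105870, -1), -1)), Mul(-3479999, Pow(1189936, -1))) = Add(Mul(Rational(302117, 79422), Pow(Rational(-1, 1105870), -1)), Mul(-3479999, Rational(1, 1189936))) = Add(Mul(Rational(302117, 79422), -1105870), Rational(-3479999, 1189936)) = Add(Rational(-167051063395, 39711), Rational(-3479999, 1189936)) = Rational(-198780212366233009, 47253548496)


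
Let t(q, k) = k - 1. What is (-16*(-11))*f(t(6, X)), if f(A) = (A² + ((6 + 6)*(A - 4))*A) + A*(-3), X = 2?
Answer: -6688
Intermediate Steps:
t(q, k) = -1 + k
f(A) = A² - 3*A + A*(-48 + 12*A) (f(A) = (A² + (12*(-4 + A))*A) - 3*A = (A² + (-48 + 12*A)*A) - 3*A = (A² + A*(-48 + 12*A)) - 3*A = A² - 3*A + A*(-48 + 12*A))
(-16*(-11))*f(t(6, X)) = (-16*(-11))*((-1 + 2)*(-51 + 13*(-1 + 2))) = 176*(1*(-51 + 13*1)) = 176*(1*(-51 + 13)) = 176*(1*(-38)) = 176*(-38) = -6688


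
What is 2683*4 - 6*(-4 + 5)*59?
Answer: 10378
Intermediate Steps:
2683*4 - 6*(-4 + 5)*59 = 10732 - 6*1*59 = 10732 - 6*59 = 10732 - 1*354 = 10732 - 354 = 10378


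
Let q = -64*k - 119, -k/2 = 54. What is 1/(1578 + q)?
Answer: 1/8371 ≈ 0.00011946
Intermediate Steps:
k = -108 (k = -2*54 = -108)
q = 6793 (q = -64*(-108) - 119 = 6912 - 119 = 6793)
1/(1578 + q) = 1/(1578 + 6793) = 1/8371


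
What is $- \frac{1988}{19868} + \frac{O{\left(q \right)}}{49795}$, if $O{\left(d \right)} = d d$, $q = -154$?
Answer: $\frac{93049257}{247331765} \approx 0.37621$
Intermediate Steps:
$O{\left(d \right)} = d^{2}$
$- \frac{1988}{19868} + \frac{O{\left(q \right)}}{49795} = - \frac{1988}{19868} + \frac{\left(-154\right)^{2}}{49795} = \left(-1988\right) \frac{1}{19868} + 23716 \cdot \frac{1}{49795} = - \frac{497}{4967} + \frac{23716}{49795} = \frac{93049257}{247331765}$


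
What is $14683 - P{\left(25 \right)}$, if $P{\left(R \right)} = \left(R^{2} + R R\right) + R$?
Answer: $13408$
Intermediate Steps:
$P{\left(R \right)} = R + 2 R^{2}$ ($P{\left(R \right)} = \left(R^{2} + R^{2}\right) + R = 2 R^{2} + R = R + 2 R^{2}$)
$14683 - P{\left(25 \right)} = 14683 - 25 \left(1 + 2 \cdot 25\right) = 14683 - 25 \left(1 + 50\right) = 14683 - 25 \cdot 51 = 14683 - 1275 = 13408$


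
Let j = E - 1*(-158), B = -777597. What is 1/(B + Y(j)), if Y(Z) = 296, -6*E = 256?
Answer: -1/777301 ≈ -1.2865e-6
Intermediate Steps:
E = -128/3 (E = -⅙*256 = -128/3 ≈ -42.667)
j = 346/3 (j = -128/3 - 1*(-158) = -128/3 + 158 = 346/3 ≈ 115.33)
1/(B + Y(j)) = 1/(-777597 + 296) = 1/(-777301) = -1/777301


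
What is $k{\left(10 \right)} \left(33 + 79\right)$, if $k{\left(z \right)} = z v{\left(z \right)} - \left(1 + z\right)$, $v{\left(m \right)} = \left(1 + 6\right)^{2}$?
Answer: $53648$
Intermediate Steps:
$v{\left(m \right)} = 49$ ($v{\left(m \right)} = 7^{2} = 49$)
$k{\left(z \right)} = -1 + 48 z$ ($k{\left(z \right)} = z 49 - \left(1 + z\right) = 49 z - \left(1 + z\right) = -1 + 48 z$)
$k{\left(10 \right)} \left(33 + 79\right) = \left(-1 + 48 \cdot 10\right) \left(33 + 79\right) = \left(-1 + 480\right) 112 = 479 \cdot 112 = 53648$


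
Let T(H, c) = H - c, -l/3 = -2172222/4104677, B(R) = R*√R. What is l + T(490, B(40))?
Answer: 2017808396/4104677 - 80*√10 ≈ 238.61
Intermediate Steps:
B(R) = R^(3/2)
l = 6516666/4104677 (l = -(-6516666)/4104677 = -3*(-2172222/4104677) = 6516666/4104677 ≈ 1.5876)
l + T(490, B(40)) = 6516666/4104677 + (490 - 40^(3/2)) = 6516666/4104677 + (490 - 80*√10) = 2017808396/4104677 - 80*√10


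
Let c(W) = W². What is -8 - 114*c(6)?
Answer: -4112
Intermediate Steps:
-8 - 114*c(6) = -8 - 114*6² = -8 - 114*36 = -8 - 4104 = -4112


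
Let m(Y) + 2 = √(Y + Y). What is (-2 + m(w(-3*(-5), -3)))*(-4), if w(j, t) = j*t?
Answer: 16 - 12*I*√10 ≈ 16.0 - 37.947*I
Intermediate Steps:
m(Y) = -2 + √2*√Y (m(Y) = -2 + √(Y + Y) = -2 + √(2*Y) = -2 + √2*√Y)
(-2 + m(w(-3*(-5), -3)))*(-4) = (-2 + (-2 + √2*√(-3*(-5)*(-3))))*(-4) = (-2 + (-2 + √2*√(15*(-3))))*(-4) = (-2 + (-2 + √2*√(-45)))*(-4) = (-2 + (-2 + √2*(3*I*√5)))*(-4) = (-2 + (-2 + 3*I*√10))*(-4) = (-4 + 3*I*√10)*(-4) = 16 - 12*I*√10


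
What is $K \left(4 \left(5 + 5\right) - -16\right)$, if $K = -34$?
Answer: $-1904$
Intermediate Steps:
$K \left(4 \left(5 + 5\right) - -16\right) = - 34 \left(4 \left(5 + 5\right) - -16\right) = - 34 \left(4 \cdot 10 + 16\right) = - 34 \left(40 + 16\right) = \left(-34\right) 56 = -1904$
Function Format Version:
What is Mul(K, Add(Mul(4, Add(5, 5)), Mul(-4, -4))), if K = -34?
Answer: -1904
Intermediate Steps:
Mul(K, Add(Mul(4, Add(5, 5)), Mul(-4, -4))) = Mul(-34, Add(Mul(4, Add(5, 5)), Mul(-4, -4))) = Mul(-34, Add(Mul(4, 10), 16)) = Mul(-34, Add(40, 16)) = Mul(-34, 56) = -1904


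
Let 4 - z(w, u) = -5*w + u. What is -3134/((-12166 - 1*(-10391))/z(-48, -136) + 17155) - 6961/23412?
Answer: -85738987/178688188 ≈ -0.47982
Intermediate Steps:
z(w, u) = 4 - u + 5*w (z(w, u) = 4 - (-5*w + u) = 4 - (u - 5*w) = 4 + (-u + 5*w) = 4 - u + 5*w)
-3134/((-12166 - 1*(-10391))/z(-48, -136) + 17155) - 6961/23412 = -3134/((-12166 - 1*(-10391))/(4 - 1*(-136) + 5*(-48)) + 17155) - 6961/23412 = -3134/((-12166 + 10391)/(4 + 136 - 240) + 17155) - 6961*1/23412 = -3134/(-1775/(-100) + 17155) - 6961/23412 = -3134/(-1775*(-1/100) + 17155) - 6961/23412 = -3134/(71/4 + 17155) - 6961/23412 = -3134/68691/4 - 6961/23412 = -3134*4/68691 - 6961/23412 = -12536/68691 - 6961/23412 = -85738987/178688188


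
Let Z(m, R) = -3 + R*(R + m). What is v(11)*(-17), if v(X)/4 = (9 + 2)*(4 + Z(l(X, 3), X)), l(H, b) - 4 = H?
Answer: -214676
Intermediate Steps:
l(H, b) = 4 + H
v(X) = 44 + 44*X**2 + 44*X*(4 + X) (v(X) = 4*((9 + 2)*(4 + (-3 + X**2 + X*(4 + X)))) = 4*(11*(1 + X**2 + X*(4 + X))) = 4*(11 + 11*X**2 + 11*X*(4 + X)) = 44 + 44*X**2 + 44*X*(4 + X))
v(11)*(-17) = (44 + 88*11**2 + 176*11)*(-17) = (44 + 88*121 + 1936)*(-17) = (44 + 10648 + 1936)*(-17) = 12628*(-17) = -214676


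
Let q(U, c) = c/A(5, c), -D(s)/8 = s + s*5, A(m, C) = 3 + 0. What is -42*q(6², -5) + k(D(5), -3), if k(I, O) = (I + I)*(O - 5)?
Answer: 3910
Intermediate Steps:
A(m, C) = 3
D(s) = -48*s (D(s) = -8*(s + s*5) = -8*(s + 5*s) = -48*s)
k(I, O) = 2*I*(-5 + O) (k(I, O) = (2*I)*(-5 + O) = 2*I*(-5 + O))
q(U, c) = c/3
-42*q(6², -5) + k(D(5), -3) = -14*(-5) + 2*(-48*5)*(-5 - 3) = -42*(-5/3) + 2*(-240)*(-8) = 70 + 3840 = 3910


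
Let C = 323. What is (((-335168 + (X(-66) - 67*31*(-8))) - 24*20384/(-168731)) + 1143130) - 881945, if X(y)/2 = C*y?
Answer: -16873116977/168731 ≈ -1.0000e+5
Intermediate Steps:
X(y) = 646*y (X(y) = 2*(323*y) = 646*y)
(((-335168 + (X(-66) - 67*31*(-8))) - 24*20384/(-168731)) + 1143130) - 881945 = (((-335168 + (646*(-66) - 67*31*(-8))) - 24*20384/(-168731)) + 1143130) - 881945 = (((-335168 + (-42636 - 2077*(-8))) - 489216*(-1/168731)) + 1143130) - 881945 = (((-335168 + (-42636 - 1*(-16616))) + 489216/168731) + 1143130) - 881945 = (((-335168 + (-42636 + 16616)) + 489216/168731) + 1143130) - 881945 = (((-335168 - 26020) + 489216/168731) + 1143130) - 881945 = ((-361188 + 489216/168731) + 1143130) - 881945 = (-60943123212/168731 + 1143130) - 881945 = 131938344818/168731 - 881945 = -16873116977/168731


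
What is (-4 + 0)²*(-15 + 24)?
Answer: 144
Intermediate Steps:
(-4 + 0)²*(-15 + 24) = (-4)²*9 = 16*9 = 144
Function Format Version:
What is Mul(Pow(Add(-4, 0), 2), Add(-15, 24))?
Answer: 144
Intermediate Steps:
Mul(Pow(Add(-4, 0), 2), Add(-15, 24)) = Mul(Pow(-4, 2), 9) = Mul(16, 9) = 144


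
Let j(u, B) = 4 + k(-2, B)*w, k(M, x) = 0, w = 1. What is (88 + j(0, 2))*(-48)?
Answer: -4416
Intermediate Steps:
j(u, B) = 4 (j(u, B) = 4 + 0*1 = 4 + 0 = 4)
(88 + j(0, 2))*(-48) = (88 + 4)*(-48) = 92*(-48) = -4416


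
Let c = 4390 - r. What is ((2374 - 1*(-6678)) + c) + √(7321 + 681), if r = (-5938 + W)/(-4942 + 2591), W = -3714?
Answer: 31592490/2351 + √8002 ≈ 13527.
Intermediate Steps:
r = 9652/2351 (r = (-5938 - 3714)/(-4942 + 2591) = -9652/(-2351) = -9652*(-1/2351) = 9652/2351 ≈ 4.1055)
c = 10311238/2351 (c = 4390 - 1*9652/2351 = 4390 - 9652/2351 = 10311238/2351 ≈ 4385.9)
((2374 - 1*(-6678)) + c) + √(7321 + 681) = ((2374 - 1*(-6678)) + 10311238/2351) + √(7321 + 681) = ((2374 + 6678) + 10311238/2351) + √8002 = (9052 + 10311238/2351) + √8002 = 31592490/2351 + √8002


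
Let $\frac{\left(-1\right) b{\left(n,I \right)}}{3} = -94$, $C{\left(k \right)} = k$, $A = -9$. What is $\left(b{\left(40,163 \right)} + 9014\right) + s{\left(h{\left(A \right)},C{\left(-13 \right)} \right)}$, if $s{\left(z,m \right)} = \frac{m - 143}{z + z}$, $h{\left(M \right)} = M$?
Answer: $\frac{27914}{3} \approx 9304.7$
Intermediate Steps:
$s{\left(z,m \right)} = \frac{-143 + m}{2 z}$
$b{\left(n,I \right)} = 282$ ($b{\left(n,I \right)} = \left(-3\right) \left(-94\right) = 282$)
$\left(b{\left(40,163 \right)} + 9014\right) + s{\left(h{\left(A \right)},C{\left(-13 \right)} \right)} = \left(282 + 9014\right) + \frac{-143 - 13}{2 \left(-9\right)} = 9296 + \frac{1}{2} \left(- \frac{1}{9}\right) \left(-156\right) = 9296 + \frac{26}{3} = \frac{27914}{3}$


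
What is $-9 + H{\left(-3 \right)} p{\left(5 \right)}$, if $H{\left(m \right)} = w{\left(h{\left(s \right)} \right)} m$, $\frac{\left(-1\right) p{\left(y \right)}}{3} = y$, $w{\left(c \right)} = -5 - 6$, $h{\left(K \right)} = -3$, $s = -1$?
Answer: $-504$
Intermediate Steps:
$w{\left(c \right)} = -11$ ($w{\left(c \right)} = -5 - 6 = -11$)
$p{\left(y \right)} = - 3 y$
$H{\left(m \right)} = - 11 m$
$-9 + H{\left(-3 \right)} p{\left(5 \right)} = -9 + \left(-11\right) \left(-3\right) \left(\left(-3\right) 5\right) = -9 + 33 \left(-15\right) = -9 - 495 = -504$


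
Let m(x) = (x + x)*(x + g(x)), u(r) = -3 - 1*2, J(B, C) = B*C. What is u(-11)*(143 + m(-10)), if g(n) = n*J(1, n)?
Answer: 8285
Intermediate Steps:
u(r) = -5 (u(r) = -3 - 2 = -5)
g(n) = n² (g(n) = n*(1*n) = n*n = n²)
m(x) = 2*x*(x + x²) (m(x) = (x + x)*(x + x²) = (2*x)*(x + x²) = 2*x*(x + x²))
u(-11)*(143 + m(-10)) = -5*(143 + 2*(-10)²*(1 - 10)) = -5*(143 + 2*100*(-9)) = -5*(143 - 1800) = -5*(-1657) = 8285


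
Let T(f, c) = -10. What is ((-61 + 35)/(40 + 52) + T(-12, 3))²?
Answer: 223729/2116 ≈ 105.73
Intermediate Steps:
((-61 + 35)/(40 + 52) + T(-12, 3))² = ((-61 + 35)/(40 + 52) - 10)² = (-26/92 - 10)² = (-26*1/92 - 10)² = (-13/46 - 10)² = (-473/46)² = 223729/2116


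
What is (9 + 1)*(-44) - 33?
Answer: -473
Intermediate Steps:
(9 + 1)*(-44) - 33 = 10*(-44) - 33 = -440 - 33 = -473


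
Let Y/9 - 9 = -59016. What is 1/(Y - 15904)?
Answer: -1/546967 ≈ -1.8283e-6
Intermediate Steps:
Y = -531063 (Y = 81 + 9*(-59016) = 81 - 531144 = -531063)
1/(Y - 15904) = 1/(-531063 - 15904) = 1/(-546967) = -1/546967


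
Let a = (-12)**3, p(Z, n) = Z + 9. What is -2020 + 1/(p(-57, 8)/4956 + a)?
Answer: -1441609773/713668 ≈ -2020.0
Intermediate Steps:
p(Z, n) = 9 + Z
a = -1728
-2020 + 1/(p(-57, 8)/4956 + a) = -2020 + 1/((9 - 57)/4956 - 1728) = -2020 + 1/(-48*1/4956 - 1728) = -2020 + 1/(-4/413 - 1728) = -2020 + 1/(-713668/413) = -2020 - 413/713668 = -1441609773/713668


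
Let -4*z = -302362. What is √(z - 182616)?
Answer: I*√428102/2 ≈ 327.15*I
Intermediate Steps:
z = 151181/2 (z = -¼*(-302362) = 151181/2 ≈ 75591.)
√(z - 182616) = √(151181/2 - 182616) = √(-214051/2) = I*√428102/2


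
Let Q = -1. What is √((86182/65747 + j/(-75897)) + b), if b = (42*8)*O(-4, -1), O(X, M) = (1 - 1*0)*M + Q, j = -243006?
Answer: 4*I*√12824462514958216023/554444451 ≈ 25.836*I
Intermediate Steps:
O(X, M) = -1 + M (O(X, M) = (1 - 1*0)*M - 1 = (1 + 0)*M - 1 = 1*M - 1 = M - 1 = -1 + M)
b = -672 (b = (42*8)*(-1 - 1) = 336*(-2) = -672)
√((86182/65747 + j/(-75897)) + b) = √((86182/65747 - 243006/(-75897)) - 672) = √((86182*(1/65747) - 243006*(-1/75897)) - 672) = √((86182/65747 + 81002/25299) - 672) = √(7505956912/1663333353 - 672) = √(-1110254056304/1663333353) = 4*I*√12824462514958216023/554444451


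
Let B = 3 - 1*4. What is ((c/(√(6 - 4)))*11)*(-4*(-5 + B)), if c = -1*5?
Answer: -660*√2 ≈ -933.38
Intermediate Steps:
c = -5
B = -1 (B = 3 - 4 = -1)
((c/(√(6 - 4)))*11)*(-4*(-5 + B)) = (-5/√(6 - 4)*11)*(-4*(-5 - 1)) = (-5*√2/2*11)*(-4*(-6)) = (-5*√2/2*11)*24 = -55*√2/2*24 = -660*√2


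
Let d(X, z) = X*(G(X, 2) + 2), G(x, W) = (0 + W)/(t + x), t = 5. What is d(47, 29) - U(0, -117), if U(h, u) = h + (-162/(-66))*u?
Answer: 109535/286 ≈ 382.99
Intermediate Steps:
G(x, W) = W/(5 + x) (G(x, W) = (0 + W)/(5 + x) = W/(5 + x))
U(h, u) = h + 27*u/11 (U(h, u) = h + (-162*(-1/66))*u = h + 27*u/11)
d(X, z) = X*(2 + 2/(5 + X)) (d(X, z) = X*(2/(5 + X) + 2) = X*(2 + 2/(5 + X)))
d(47, 29) - U(0, -117) = 2*47*(6 + 47)/(5 + 47) - (0 + (27/11)*(-117)) = 2*47*53/52 - (0 - 3159/11) = 2*47*(1/52)*53 - 1*(-3159/11) = 2491/26 + 3159/11 = 109535/286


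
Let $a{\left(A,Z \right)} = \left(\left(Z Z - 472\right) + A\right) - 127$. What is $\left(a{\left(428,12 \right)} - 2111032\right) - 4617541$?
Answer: $-6728600$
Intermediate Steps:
$a{\left(A,Z \right)} = -599 + A + Z^{2}$ ($a{\left(A,Z \right)} = \left(\left(Z^{2} - 472\right) + A\right) - 127 = \left(\left(-472 + Z^{2}\right) + A\right) - 127 = \left(-472 + A + Z^{2}\right) - 127 = -599 + A + Z^{2}$)
$\left(a{\left(428,12 \right)} - 2111032\right) - 4617541 = \left(\left(-599 + 428 + 12^{2}\right) - 2111032\right) - 4617541 = \left(\left(-599 + 428 + 144\right) - 2111032\right) - 4617541 = \left(-27 - 2111032\right) - 4617541 = -2111059 - 4617541 = -6728600$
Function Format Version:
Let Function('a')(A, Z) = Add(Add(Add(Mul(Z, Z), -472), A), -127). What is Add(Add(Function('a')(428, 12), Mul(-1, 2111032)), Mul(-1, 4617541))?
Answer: -6728600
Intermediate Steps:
Function('a')(A, Z) = Add(-599, A, Pow(Z, 2)) (Function('a')(A, Z) = Add(Add(Add(Pow(Z, 2), -472), A), -127) = Add(Add(Add(-472, Pow(Z, 2)), A), -127) = Add(Add(-472, A, Pow(Z, 2)), -127) = Add(-599, A, Pow(Z, 2)))
Add(Add(Function('a')(428, 12), Mul(-1, 2111032)), Mul(-1, 4617541)) = Add(Add(Add(-599, 428, Pow(12, 2)), Mul(-1, 2111032)), Mul(-1, 4617541)) = Add(Add(Add(-599, 428, 144), -2111032), -4617541) = Add(Add(-27, -2111032), -4617541) = Add(-2111059, -4617541) = -6728600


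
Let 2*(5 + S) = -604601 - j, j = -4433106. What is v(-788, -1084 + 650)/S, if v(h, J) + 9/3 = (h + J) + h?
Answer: -122/116015 ≈ -0.0010516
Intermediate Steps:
v(h, J) = -3 + J + 2*h (v(h, J) = -3 + ((h + J) + h) = -3 + ((J + h) + h) = -3 + (J + 2*h) = -3 + J + 2*h)
S = 3828495/2 (S = -5 + (-604601 - 1*(-4433106))/2 = -5 + (-604601 + 4433106)/2 = -5 + (1/2)*3828505 = -5 + 3828505/2 = 3828495/2 ≈ 1.9142e+6)
v(-788, -1084 + 650)/S = (-3 + (-1084 + 650) + 2*(-788))/(3828495/2) = (-3 - 434 - 1576)*(2/3828495) = -2013*2/3828495 = -122/116015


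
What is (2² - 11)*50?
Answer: -350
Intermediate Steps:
(2² - 11)*50 = (4 - 11)*50 = -7*50 = -350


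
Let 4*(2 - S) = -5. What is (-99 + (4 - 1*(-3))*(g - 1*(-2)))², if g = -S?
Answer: 185761/16 ≈ 11610.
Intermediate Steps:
S = 13/4 (S = 2 - ¼*(-5) = 2 + 5/4 = 13/4 ≈ 3.2500)
g = -13/4 (g = -1*13/4 = -13/4 ≈ -3.2500)
(-99 + (4 - 1*(-3))*(g - 1*(-2)))² = (-99 + (4 - 1*(-3))*(-13/4 - 1*(-2)))² = (-99 + (4 + 3)*(-13/4 + 2))² = (-99 + 7*(-5/4))² = (-99 - 35/4)² = (-431/4)² = 185761/16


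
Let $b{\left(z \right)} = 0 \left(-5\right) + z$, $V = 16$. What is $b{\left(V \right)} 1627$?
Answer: $26032$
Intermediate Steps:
$b{\left(z \right)} = z$ ($b{\left(z \right)} = 0 + z = z$)
$b{\left(V \right)} 1627 = 16 \cdot 1627 = 26032$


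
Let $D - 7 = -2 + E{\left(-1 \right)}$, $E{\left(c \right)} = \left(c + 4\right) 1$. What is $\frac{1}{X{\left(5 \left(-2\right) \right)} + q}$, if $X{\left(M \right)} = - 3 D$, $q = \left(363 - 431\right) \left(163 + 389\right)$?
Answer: $- \frac{1}{37560} \approx -2.6624 \cdot 10^{-5}$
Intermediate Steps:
$E{\left(c \right)} = 4 + c$ ($E{\left(c \right)} = \left(4 + c\right) 1 = 4 + c$)
$q = -37536$ ($q = \left(-68\right) 552 = -37536$)
$D = 8$ ($D = 7 + \left(-2 + \left(4 - 1\right)\right) = 7 + \left(-2 + 3\right) = 7 + 1 = 8$)
$X{\left(M \right)} = -24$ ($X{\left(M \right)} = \left(-3\right) 8 = -24$)
$\frac{1}{X{\left(5 \left(-2\right) \right)} + q} = \frac{1}{-24 - 37536} = \frac{1}{-37560} = - \frac{1}{37560}$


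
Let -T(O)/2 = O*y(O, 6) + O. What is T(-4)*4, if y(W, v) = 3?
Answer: 128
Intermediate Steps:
T(O) = -8*O (T(O) = -2*(O*3 + O) = -2*(3*O + O) = -8*O)
T(-4)*4 = -8*(-4)*4 = 32*4 = 128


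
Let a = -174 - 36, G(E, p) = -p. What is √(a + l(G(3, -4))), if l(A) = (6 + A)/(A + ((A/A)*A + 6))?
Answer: I*√10255/7 ≈ 14.467*I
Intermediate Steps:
a = -210
l(A) = (6 + A)/(6 + 2*A) (l(A) = (6 + A)/(A + (1*A + 6)) = (6 + A)/(A + (A + 6)) = (6 + A)/(A + (6 + A)) = (6 + A)/(6 + 2*A))
√(a + l(G(3, -4))) = √(-210 + (6 - 1*(-4))/(2*(3 - 1*(-4)))) = √(-210 + (6 + 4)/(2*(3 + 4))) = √(-210 + (½)*10/7) = √(-210 + (½)*(⅐)*10) = √(-210 + 5/7) = √(-1465/7) = I*√10255/7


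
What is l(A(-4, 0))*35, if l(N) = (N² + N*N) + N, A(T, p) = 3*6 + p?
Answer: 23310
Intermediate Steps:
A(T, p) = 18 + p
l(N) = N + 2*N² (l(N) = (N² + N²) + N = 2*N² + N = N + 2*N²)
l(A(-4, 0))*35 = ((18 + 0)*(1 + 2*(18 + 0)))*35 = (18*(1 + 2*18))*35 = (18*(1 + 36))*35 = (18*37)*35 = 666*35 = 23310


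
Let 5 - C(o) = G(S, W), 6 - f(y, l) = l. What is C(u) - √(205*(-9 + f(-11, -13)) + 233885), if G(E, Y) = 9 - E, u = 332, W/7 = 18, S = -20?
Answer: -24 - 21*√535 ≈ -509.73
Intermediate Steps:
W = 126 (W = 7*18 = 126)
f(y, l) = 6 - l
C(o) = -24 (C(o) = 5 - (9 - 1*(-20)) = 5 - (9 + 20) = 5 - 1*29 = 5 - 29 = -24)
C(u) - √(205*(-9 + f(-11, -13)) + 233885) = -24 - √(205*(-9 + (6 - 1*(-13))) + 233885) = -24 - √(205*(-9 + (6 + 13)) + 233885) = -24 - √(205*(-9 + 19) + 233885) = -24 - √(205*10 + 233885) = -24 - √(2050 + 233885) = -24 - √235935 = -24 - 21*√535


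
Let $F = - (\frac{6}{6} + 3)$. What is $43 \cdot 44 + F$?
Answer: $1888$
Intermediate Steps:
$F = -4$ ($F = - (6 \cdot \frac{1}{6} + 3) = - (1 + 3) = \left(-1\right) 4 = -4$)
$43 \cdot 44 + F = 43 \cdot 44 - 4 = 1892 - 4 = 1888$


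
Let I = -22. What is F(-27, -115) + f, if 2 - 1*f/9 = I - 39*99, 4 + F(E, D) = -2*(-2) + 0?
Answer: 34965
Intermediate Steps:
F(E, D) = 0 (F(E, D) = -4 + (-2*(-2) + 0) = -4 + (4 + 0) = -4 + 4 = 0)
f = 34965 (f = 18 - 9*(-22 - 39*99) = 18 - 9*(-22 - 3861) = 18 - 9*(-3883) = 18 + 34947 = 34965)
F(-27, -115) + f = 0 + 34965 = 34965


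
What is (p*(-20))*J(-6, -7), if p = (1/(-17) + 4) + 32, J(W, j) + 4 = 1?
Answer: 36660/17 ≈ 2156.5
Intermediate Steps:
J(W, j) = -3 (J(W, j) = -4 + 1 = -3)
p = 611/17 (p = (-1/17 + 4) + 32 = 67/17 + 32 = 611/17 ≈ 35.941)
(p*(-20))*J(-6, -7) = ((611/17)*(-20))*(-3) = -12220/17*(-3) = 36660/17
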